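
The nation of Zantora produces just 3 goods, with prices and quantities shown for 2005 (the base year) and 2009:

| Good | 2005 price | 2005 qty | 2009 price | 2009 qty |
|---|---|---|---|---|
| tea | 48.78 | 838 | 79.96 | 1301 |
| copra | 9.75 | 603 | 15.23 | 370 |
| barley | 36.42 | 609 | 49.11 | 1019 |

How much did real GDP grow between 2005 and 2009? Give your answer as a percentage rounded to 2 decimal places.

51.13%

Real GDP 2005 = Nominal GDP 2005 = 48.78·838 + 9.75·603 + 36.42·609 = 68936.67.
Real GDP 2009 (at 2005 prices) = 48.78·1301 + 9.75·370 + 36.42·1019 = 104182.26.
Real growth = 104182.26/68936.67 − 1 = 0.5113.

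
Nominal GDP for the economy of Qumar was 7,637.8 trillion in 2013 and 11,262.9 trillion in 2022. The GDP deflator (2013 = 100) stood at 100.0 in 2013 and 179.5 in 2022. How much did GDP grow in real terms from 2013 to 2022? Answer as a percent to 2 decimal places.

-17.85%

Deflate each year: 2013 → 7637.8/1.000 = 7637.80; 2022 → 11262.9/1.795 = 6274.60.
So real GDP changed by 6274.60/7637.80 − 1 = -0.1785, i.e. -17.85%.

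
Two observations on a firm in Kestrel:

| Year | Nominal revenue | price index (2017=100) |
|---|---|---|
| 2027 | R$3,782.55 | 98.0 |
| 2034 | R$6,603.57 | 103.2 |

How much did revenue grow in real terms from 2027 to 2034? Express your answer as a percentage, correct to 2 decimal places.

Deflate each year: 2027 → 3782.55/0.980 = 3859.74; 2034 → 6603.57/1.032 = 6398.81.
So real revenue changed by 6398.81/3859.74 − 1 = 0.6578, i.e. 65.78%.

65.78%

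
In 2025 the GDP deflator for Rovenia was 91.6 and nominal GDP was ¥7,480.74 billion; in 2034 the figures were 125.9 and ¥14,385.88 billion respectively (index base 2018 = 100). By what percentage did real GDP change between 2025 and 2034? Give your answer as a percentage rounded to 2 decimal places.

Real GDP 2025 = 7480.74 / 0.916 = 8166.75.
Real GDP 2034 = 14385.88 / 1.259 = 11426.43.
Real growth = 11426.43 / 8166.75 − 1 = 0.3991.

39.91%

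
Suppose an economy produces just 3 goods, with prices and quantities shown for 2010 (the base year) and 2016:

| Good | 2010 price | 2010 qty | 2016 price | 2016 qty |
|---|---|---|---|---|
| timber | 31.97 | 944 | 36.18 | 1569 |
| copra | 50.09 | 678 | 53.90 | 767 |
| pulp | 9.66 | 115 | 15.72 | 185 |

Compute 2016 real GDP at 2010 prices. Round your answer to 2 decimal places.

90367.06

Real GDP 2016 = Σ (p_2010 × q_2016) = 31.97·1569 + 50.09·767 + 9.66·185 = 90367.06.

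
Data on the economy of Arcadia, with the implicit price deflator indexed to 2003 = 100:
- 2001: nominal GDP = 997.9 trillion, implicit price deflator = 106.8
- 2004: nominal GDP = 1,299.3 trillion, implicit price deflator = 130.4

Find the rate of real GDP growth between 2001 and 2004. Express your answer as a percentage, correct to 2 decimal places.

6.64%

Deflate each year: 2001 → 997.9/1.068 = 934.36; 2004 → 1299.3/1.304 = 996.40.
So real GDP changed by 996.40/934.36 − 1 = 0.0664, i.e. 6.64%.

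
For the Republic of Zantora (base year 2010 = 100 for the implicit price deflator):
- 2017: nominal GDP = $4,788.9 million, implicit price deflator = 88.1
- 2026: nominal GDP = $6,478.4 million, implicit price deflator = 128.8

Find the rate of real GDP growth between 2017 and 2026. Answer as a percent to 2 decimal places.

-7.47%

Deflate each year: 2017 → 4788.9/0.881 = 5435.75; 2026 → 6478.4/1.288 = 5029.81.
So real GDP changed by 5029.81/5435.75 − 1 = -0.0747, i.e. -7.47%.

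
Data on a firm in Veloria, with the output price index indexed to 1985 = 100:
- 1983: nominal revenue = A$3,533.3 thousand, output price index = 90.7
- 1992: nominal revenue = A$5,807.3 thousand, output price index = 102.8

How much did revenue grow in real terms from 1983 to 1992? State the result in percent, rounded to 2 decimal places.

45.01%

Deflate each year: 1983 → 3533.3/0.907 = 3895.59; 1992 → 5807.3/1.028 = 5649.12.
So real revenue changed by 5649.12/3895.59 − 1 = 0.4501, i.e. 45.01%.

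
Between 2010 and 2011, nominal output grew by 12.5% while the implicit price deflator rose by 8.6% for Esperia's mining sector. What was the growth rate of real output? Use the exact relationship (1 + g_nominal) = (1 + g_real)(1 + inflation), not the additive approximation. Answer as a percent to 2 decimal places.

3.59%

(1 + g_nom) = (1 + g_real)(1 + π), so g_real = 1.1250 / 1.0860 − 1 = 0.03591.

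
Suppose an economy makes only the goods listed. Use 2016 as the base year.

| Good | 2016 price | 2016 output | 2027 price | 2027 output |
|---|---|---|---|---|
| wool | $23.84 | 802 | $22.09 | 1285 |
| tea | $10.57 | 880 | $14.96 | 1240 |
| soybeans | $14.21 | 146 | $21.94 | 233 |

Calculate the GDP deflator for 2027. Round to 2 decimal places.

Nominal GDP 2027 = 22.09·1285 + 14.96·1240 + 21.94·233 = 52048.07.
Real GDP 2027 (at 2016 prices) = 23.84·1285 + 10.57·1240 + 14.21·233 = 47052.13.
Deflator = Nominal/Real × 100 = 52048.07/47052.13 × 100 = 110.618.

110.62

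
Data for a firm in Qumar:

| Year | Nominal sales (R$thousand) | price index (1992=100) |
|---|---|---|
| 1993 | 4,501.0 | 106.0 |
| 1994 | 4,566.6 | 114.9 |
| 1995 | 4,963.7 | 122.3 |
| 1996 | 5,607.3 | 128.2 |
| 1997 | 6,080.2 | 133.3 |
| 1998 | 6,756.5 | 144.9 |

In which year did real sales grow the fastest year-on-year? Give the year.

1994: real = 4566.6/1.149 = 3974.41; growth vs 1993 (4246.23) = -6.40%.
1995: real = 4963.7/1.223 = 4058.63; growth vs 1994 (3974.41) = 2.12%.
1996: real = 5607.3/1.282 = 4373.87; growth vs 1995 (4058.63) = 7.77%.
1997: real = 6080.2/1.333 = 4561.29; growth vs 1996 (4373.87) = 4.28%.
1998: real = 6756.5/1.449 = 4662.87; growth vs 1997 (4561.29) = 2.23%.

1996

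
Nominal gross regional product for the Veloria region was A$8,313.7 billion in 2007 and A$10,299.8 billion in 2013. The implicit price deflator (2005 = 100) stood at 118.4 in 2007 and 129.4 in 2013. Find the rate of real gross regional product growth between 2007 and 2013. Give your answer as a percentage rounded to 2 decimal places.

Deflate each year: 2007 → 8313.7/1.184 = 7021.71; 2013 → 10299.8/1.294 = 7959.66.
So real gross regional product changed by 7959.66/7021.71 − 1 = 0.1336, i.e. 13.36%.

13.36%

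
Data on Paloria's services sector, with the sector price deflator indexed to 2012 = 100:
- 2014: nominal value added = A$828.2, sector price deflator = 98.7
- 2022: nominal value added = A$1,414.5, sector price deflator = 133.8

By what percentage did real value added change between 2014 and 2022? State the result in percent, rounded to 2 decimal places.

25.99%

Real value added 2014 = 828.2 / 0.987 = 839.11.
Real value added 2022 = 1414.5 / 1.338 = 1057.17.
Real growth = 1057.17 / 839.11 − 1 = 0.2599.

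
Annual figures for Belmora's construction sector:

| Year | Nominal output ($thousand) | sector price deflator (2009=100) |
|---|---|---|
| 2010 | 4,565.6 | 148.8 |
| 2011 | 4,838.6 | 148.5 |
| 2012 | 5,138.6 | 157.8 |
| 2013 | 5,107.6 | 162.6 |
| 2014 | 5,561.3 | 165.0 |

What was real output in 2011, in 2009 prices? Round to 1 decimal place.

$3,258.3 thousand

Real output 2011 = 4838.6 / 1.485 = 3258.32.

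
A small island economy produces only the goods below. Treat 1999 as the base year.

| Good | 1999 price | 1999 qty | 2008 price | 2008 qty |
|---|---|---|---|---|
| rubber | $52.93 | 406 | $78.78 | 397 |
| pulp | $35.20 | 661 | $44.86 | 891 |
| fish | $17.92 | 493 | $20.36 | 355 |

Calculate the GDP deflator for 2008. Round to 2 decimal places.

Nominal GDP 2008 = 78.78·397 + 44.86·891 + 20.36·355 = 78473.72.
Real GDP 2008 (at 1999 prices) = 52.93·397 + 35.20·891 + 17.92·355 = 58738.01.
Deflator = Nominal/Real × 100 = 78473.72/58738.01 × 100 = 133.600.

133.60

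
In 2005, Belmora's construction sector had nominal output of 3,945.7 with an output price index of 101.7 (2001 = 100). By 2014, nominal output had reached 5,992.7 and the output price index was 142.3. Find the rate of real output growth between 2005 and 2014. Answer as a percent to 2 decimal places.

Real output 2005 = 3945.7 / 1.017 = 3879.74.
Real output 2014 = 5992.7 / 1.423 = 4211.31.
Real growth = 4211.31 / 3879.74 − 1 = 0.0855.

8.55%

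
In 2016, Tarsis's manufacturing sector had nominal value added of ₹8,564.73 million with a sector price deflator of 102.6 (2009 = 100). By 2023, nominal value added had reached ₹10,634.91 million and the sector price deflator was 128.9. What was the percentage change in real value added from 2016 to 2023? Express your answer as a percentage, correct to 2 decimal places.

-1.16%

Deflate each year: 2016 → 8564.73/1.026 = 8347.69; 2023 → 10634.91/1.289 = 8250.51.
So real value added changed by 8250.51/8347.69 − 1 = -0.0116, i.e. -1.16%.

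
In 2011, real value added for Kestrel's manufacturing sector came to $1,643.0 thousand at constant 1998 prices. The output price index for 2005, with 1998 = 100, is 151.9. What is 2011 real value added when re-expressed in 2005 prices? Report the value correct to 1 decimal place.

Real value added in 2005 prices = Real value added in 1998 prices × (P_2005/P_1998) = 1643.0 × 1.519 = 2495.72.

$2,495.7 thousand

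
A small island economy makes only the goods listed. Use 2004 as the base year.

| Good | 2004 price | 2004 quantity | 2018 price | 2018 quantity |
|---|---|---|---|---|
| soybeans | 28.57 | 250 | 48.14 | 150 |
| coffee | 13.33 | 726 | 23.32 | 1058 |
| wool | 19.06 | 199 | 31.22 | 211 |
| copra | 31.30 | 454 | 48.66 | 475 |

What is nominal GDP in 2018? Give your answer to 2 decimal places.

Nominal GDP 2018 = Σ (p_2018 × q_2018) = 48.14·150 + 23.32·1058 + 31.22·211 + 48.66·475 = 61594.48.

61594.48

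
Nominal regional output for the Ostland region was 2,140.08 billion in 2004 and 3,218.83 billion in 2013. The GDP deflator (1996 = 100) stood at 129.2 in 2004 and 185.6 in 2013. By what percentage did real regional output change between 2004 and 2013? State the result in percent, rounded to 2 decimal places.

Real regional output 2004 = 2140.08 / 1.292 = 1656.41.
Real regional output 2013 = 3218.83 / 1.856 = 1734.28.
Real growth = 1734.28 / 1656.41 − 1 = 0.0470.

4.70%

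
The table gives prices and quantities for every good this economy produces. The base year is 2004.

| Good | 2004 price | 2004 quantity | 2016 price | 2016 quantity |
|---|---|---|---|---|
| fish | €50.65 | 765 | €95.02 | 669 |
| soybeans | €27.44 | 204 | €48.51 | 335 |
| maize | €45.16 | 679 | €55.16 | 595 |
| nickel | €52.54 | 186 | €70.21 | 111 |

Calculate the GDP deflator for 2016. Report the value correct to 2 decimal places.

Nominal GDP 2016 = 95.02·669 + 48.51·335 + 55.16·595 + 70.21·111 = 120432.74.
Real GDP 2016 (at 2004 prices) = 50.65·669 + 27.44·335 + 45.16·595 + 52.54·111 = 75779.39.
Deflator = Nominal/Real × 100 = 120432.74/75779.39 × 100 = 158.925.

158.93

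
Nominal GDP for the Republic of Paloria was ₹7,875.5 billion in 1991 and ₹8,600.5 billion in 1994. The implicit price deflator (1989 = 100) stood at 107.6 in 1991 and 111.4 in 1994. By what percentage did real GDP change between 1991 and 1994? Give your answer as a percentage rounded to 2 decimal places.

5.48%

Deflate each year: 1991 → 7875.5/1.076 = 7319.24; 1994 → 8600.5/1.114 = 7720.38.
So real GDP changed by 7720.38/7319.24 − 1 = 0.0548, i.e. 5.48%.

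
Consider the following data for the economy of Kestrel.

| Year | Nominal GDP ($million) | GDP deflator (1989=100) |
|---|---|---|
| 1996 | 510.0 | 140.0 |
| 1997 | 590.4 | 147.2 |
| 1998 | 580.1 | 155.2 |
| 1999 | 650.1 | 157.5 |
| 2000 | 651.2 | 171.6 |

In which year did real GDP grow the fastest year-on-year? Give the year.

1997: real = 590.4/1.472 = 401.09; growth vs 1996 (364.29) = 10.10%.
1998: real = 580.1/1.552 = 373.78; growth vs 1997 (401.09) = -6.81%.
1999: real = 650.1/1.575 = 412.76; growth vs 1998 (373.78) = 10.43%.
2000: real = 651.2/1.716 = 379.49; growth vs 1999 (412.76) = -8.06%.

1999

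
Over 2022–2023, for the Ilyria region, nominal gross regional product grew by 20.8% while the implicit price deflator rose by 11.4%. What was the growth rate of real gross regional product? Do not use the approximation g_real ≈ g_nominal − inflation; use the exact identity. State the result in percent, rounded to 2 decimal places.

8.44%

(1 + g_nom) = (1 + g_real)(1 + π), so g_real = 1.2080 / 1.1140 − 1 = 0.08438.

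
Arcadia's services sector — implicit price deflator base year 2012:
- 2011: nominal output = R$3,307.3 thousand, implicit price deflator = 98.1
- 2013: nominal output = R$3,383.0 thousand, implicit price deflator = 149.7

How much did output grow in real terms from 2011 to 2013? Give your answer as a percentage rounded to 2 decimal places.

-32.97%

Deflate each year: 2011 → 3307.3/0.981 = 3371.36; 2013 → 3383.0/1.497 = 2259.85.
So real output changed by 2259.85/3371.36 − 1 = -0.3297, i.e. -32.97%.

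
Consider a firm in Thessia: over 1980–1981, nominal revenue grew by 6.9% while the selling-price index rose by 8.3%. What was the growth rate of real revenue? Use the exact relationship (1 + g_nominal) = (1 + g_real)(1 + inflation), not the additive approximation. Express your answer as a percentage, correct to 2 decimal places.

-1.29%

(1 + g_nom) = (1 + g_real)(1 + π), so g_real = 1.0690 / 1.0830 − 1 = -0.01293.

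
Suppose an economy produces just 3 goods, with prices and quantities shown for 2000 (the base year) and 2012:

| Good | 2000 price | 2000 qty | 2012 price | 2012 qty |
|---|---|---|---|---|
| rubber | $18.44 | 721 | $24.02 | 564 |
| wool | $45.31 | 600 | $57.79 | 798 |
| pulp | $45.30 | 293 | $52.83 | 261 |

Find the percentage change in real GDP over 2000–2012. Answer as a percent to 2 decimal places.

8.61%

Real GDP 2000 = Nominal GDP 2000 = 18.44·721 + 45.31·600 + 45.30·293 = 53754.14.
Real GDP 2012 (at 2000 prices) = 18.44·564 + 45.31·798 + 45.30·261 = 58380.84.
Real growth = 58380.84/53754.14 − 1 = 0.0861.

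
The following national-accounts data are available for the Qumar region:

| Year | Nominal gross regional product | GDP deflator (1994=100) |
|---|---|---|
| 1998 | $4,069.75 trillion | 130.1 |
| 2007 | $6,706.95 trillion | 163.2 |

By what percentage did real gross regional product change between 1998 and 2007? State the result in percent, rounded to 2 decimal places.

31.38%

Deflate each year: 1998 → 4069.75/1.301 = 3128.17; 2007 → 6706.95/1.632 = 4109.65.
So real gross regional product changed by 4109.65/3128.17 − 1 = 0.3138, i.e. 31.38%.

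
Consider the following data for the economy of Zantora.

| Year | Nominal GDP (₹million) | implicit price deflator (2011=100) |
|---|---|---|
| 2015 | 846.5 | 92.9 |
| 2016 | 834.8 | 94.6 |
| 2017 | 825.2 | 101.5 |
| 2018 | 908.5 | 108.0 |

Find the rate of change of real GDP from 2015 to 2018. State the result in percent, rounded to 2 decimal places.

-7.68%

Real GDP 2015 = 846.5/0.929 = 911.19.
Real GDP 2018 = 908.5/1.080 = 841.20.
Change = 841.20/911.19 − 1 = -0.0768.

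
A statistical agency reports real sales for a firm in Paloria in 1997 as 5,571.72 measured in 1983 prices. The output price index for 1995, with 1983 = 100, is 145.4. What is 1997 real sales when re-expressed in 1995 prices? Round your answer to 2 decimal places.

8,101.28

Real sales in 1995 prices = Real sales in 1983 prices × (P_1995/P_1983) = 5571.72 × 1.454 = 8101.28.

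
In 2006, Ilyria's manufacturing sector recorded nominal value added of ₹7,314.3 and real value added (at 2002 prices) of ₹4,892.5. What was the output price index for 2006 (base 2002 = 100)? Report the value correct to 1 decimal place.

output price index = (Nominal / Real) × 100 = 7314.3 / 4892.5 × 100 = 149.50.

149.5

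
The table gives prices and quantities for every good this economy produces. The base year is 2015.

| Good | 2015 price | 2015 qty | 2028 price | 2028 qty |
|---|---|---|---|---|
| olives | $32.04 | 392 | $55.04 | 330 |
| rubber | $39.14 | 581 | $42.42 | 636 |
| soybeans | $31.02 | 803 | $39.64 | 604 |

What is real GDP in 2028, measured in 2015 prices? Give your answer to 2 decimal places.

$54202.32

Real GDP 2028 = Σ (p_2015 × q_2028) = 32.04·330 + 39.14·636 + 31.02·604 = 54202.32.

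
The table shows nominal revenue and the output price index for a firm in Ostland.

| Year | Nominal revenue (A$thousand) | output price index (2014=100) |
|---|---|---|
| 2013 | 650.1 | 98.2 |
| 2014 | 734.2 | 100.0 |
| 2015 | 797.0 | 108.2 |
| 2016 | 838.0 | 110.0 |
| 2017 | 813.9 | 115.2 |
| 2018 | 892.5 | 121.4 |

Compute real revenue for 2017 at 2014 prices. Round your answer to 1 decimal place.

Real revenue 2017 = 813.9 / 1.152 = 706.51.

A$706.5 thousand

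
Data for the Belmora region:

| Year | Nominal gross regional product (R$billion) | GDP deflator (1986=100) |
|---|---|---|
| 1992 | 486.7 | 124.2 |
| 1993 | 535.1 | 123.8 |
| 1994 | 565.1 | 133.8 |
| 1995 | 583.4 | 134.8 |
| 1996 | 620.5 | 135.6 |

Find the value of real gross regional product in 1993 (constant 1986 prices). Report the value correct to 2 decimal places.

Real gross regional product 1993 = 535.1 / 1.238 = 432.23.

R$432.23 billion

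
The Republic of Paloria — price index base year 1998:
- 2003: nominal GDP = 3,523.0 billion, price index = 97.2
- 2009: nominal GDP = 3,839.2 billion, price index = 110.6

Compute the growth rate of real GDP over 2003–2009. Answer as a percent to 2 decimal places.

Deflate each year: 2003 → 3523.0/0.972 = 3624.49; 2009 → 3839.2/1.106 = 3471.25.
So real GDP changed by 3471.25/3624.49 − 1 = -0.0423, i.e. -4.23%.

-4.23%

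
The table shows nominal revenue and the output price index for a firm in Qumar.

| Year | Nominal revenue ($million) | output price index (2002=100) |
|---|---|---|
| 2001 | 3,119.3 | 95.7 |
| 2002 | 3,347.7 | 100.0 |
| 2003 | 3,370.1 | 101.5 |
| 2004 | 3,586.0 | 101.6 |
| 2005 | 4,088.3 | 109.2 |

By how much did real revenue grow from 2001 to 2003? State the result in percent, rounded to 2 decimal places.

1.87%

Real revenue 2001 = 3119.3/0.957 = 3259.46.
Real revenue 2003 = 3370.1/1.015 = 3320.30.
Change = 3320.30/3259.46 − 1 = 0.0187.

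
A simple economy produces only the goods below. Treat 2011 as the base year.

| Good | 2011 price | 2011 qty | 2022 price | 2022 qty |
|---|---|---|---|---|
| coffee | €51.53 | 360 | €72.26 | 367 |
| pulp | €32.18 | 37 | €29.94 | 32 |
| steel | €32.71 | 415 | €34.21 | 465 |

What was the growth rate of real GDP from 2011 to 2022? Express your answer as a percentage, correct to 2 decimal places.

Real GDP 2011 = Nominal GDP 2011 = 51.53·360 + 32.18·37 + 32.71·415 = 33316.11.
Real GDP 2022 (at 2011 prices) = 51.53·367 + 32.18·32 + 32.71·465 = 35151.42.
Real growth = 35151.42/33316.11 − 1 = 0.0551.

5.51%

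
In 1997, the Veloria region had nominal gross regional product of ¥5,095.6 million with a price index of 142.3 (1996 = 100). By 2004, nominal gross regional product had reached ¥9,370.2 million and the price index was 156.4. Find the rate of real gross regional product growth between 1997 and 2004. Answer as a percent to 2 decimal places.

67.31%

Deflate each year: 1997 → 5095.6/1.423 = 3580.89; 2004 → 9370.2/1.564 = 5991.18.
So real gross regional product changed by 5991.18/3580.89 − 1 = 0.6731, i.e. 67.31%.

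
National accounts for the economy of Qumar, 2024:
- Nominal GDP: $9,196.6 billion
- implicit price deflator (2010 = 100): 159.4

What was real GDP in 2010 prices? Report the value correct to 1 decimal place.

Real GDP = Nominal / (implicit price deflator/100) = 9196.6 / 1.594 = 5769.51.

$5,769.5 billion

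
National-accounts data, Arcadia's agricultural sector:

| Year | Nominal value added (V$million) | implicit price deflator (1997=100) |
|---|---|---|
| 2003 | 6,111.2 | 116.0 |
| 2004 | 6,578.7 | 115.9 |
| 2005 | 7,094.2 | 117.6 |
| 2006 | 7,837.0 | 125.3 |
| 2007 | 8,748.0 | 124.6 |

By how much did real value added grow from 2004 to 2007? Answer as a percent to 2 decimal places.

23.69%

Real value added 2004 = 6578.7/1.159 = 5676.19.
Real value added 2007 = 8748.0/1.246 = 7020.87.
Change = 7020.87/5676.19 − 1 = 0.2369.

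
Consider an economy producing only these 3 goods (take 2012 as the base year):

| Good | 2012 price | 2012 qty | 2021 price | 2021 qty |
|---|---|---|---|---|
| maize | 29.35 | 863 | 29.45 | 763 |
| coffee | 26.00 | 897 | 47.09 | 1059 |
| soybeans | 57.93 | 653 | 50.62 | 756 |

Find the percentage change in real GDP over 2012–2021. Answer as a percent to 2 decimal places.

8.38%

Real GDP 2012 = Nominal GDP 2012 = 29.35·863 + 26.00·897 + 57.93·653 = 86479.34.
Real GDP 2021 (at 2012 prices) = 29.35·763 + 26.00·1059 + 57.93·756 = 93723.13.
Real growth = 93723.13/86479.34 − 1 = 0.0838.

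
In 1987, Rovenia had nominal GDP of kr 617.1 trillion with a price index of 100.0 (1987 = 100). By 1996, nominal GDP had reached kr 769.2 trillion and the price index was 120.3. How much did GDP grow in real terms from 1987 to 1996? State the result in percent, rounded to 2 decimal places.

3.61%

Real GDP 1987 = 617.1 / 1.000 = 617.10.
Real GDP 1996 = 769.2 / 1.203 = 639.40.
Real growth = 639.40 / 617.10 − 1 = 0.0361.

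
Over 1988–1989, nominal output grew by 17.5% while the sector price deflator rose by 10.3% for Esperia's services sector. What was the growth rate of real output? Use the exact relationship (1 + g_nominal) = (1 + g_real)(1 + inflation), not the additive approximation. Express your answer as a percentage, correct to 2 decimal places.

6.53%

(1 + g_nom) = (1 + g_real)(1 + π), so g_real = 1.1750 / 1.1030 − 1 = 0.06528.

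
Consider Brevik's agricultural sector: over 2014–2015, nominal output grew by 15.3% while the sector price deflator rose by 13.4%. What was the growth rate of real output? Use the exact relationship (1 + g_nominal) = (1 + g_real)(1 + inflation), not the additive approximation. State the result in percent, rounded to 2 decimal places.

(1 + g_nom) = (1 + g_real)(1 + π), so g_real = 1.1530 / 1.1340 − 1 = 0.01675.

1.68%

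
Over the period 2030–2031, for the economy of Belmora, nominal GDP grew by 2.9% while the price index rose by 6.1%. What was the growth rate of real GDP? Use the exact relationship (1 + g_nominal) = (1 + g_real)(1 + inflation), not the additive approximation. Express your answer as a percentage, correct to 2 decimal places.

(1 + g_nom) = (1 + g_real)(1 + π), so g_real = 1.0290 / 1.0610 − 1 = -0.03016.

-3.02%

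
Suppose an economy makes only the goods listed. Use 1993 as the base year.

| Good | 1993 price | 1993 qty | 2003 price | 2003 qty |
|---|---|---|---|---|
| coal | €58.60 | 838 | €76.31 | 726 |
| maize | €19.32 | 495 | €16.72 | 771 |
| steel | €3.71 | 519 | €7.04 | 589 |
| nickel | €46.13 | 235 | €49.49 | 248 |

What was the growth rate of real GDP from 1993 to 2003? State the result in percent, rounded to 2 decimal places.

-0.52%

Real GDP 1993 = Nominal GDP 1993 = 58.60·838 + 19.32·495 + 3.71·519 + 46.13·235 = 71436.24.
Real GDP 2003 (at 1993 prices) = 58.60·726 + 19.32·771 + 3.71·589 + 46.13·248 = 71064.75.
Real growth = 71064.75/71436.24 − 1 = -0.0052.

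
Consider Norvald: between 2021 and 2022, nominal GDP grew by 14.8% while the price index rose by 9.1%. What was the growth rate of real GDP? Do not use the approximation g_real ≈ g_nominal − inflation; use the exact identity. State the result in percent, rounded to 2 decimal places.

5.22%

(1 + g_nom) = (1 + g_real)(1 + π), so g_real = 1.1480 / 1.0910 − 1 = 0.05225.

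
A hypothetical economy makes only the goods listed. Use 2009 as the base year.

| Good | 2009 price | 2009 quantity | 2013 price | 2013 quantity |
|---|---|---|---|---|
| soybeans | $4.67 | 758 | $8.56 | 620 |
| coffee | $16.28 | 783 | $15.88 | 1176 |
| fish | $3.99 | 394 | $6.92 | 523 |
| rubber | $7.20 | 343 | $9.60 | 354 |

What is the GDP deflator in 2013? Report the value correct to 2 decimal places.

116.21

Nominal GDP 2013 = 8.56·620 + 15.88·1176 + 6.92·523 + 9.60·354 = 30999.64.
Real GDP 2013 (at 2009 prices) = 4.67·620 + 16.28·1176 + 3.99·523 + 7.20·354 = 26676.25.
Deflator = Nominal/Real × 100 = 30999.64/26676.25 × 100 = 116.207.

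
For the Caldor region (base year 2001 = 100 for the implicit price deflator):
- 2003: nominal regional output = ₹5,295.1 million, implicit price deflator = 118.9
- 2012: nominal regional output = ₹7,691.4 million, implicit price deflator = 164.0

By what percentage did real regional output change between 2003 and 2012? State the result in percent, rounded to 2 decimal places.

Real regional output 2003 = 5295.1 / 1.189 = 4453.41.
Real regional output 2012 = 7691.4 / 1.640 = 4689.88.
Real growth = 4689.88 / 4453.41 − 1 = 0.0531.

5.31%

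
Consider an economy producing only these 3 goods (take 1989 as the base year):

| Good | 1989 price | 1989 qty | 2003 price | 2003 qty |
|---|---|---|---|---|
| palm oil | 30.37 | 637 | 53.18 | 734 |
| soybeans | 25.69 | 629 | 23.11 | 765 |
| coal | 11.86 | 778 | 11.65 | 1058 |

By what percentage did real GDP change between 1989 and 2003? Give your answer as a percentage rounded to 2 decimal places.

Real GDP 1989 = Nominal GDP 1989 = 30.37·637 + 25.69·629 + 11.86·778 = 44731.78.
Real GDP 2003 (at 1989 prices) = 30.37·734 + 25.69·765 + 11.86·1058 = 54492.31.
Real growth = 54492.31/44731.78 − 1 = 0.2182.

21.82%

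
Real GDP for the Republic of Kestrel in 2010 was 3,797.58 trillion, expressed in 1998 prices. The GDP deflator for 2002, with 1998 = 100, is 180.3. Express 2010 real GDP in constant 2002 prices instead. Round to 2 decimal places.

6,847.04 trillion

Real GDP in 2002 prices = Real GDP in 1998 prices × (P_2002/P_1998) = 3797.58 × 1.803 = 6847.04.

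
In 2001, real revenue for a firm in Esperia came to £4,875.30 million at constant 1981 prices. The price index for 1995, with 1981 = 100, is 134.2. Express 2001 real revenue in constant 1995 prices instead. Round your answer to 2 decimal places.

Real revenue in 1995 prices = Real revenue in 1981 prices × (P_1995/P_1981) = 4875.30 × 1.342 = 6542.65.

£6,542.65 million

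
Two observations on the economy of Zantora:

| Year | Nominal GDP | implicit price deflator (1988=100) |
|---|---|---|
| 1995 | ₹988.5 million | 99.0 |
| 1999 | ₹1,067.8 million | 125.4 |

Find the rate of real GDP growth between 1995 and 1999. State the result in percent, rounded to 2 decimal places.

Real GDP 1995 = 988.5 / 0.990 = 998.48.
Real GDP 1999 = 1067.8 / 1.254 = 851.52.
Real growth = 851.52 / 998.48 − 1 = -0.1472.

-14.72%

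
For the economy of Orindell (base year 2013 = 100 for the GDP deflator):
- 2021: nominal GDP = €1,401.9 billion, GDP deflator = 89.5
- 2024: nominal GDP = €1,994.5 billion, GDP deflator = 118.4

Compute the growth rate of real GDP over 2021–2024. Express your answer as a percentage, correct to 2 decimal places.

Deflate each year: 2021 → 1401.9/0.895 = 1566.37; 2024 → 1994.5/1.184 = 1684.54.
So real GDP changed by 1684.54/1566.37 − 1 = 0.0754, i.e. 7.54%.

7.54%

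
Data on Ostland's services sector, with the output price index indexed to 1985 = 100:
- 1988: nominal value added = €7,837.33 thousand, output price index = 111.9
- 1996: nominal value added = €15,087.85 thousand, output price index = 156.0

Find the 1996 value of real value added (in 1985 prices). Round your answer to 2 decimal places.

Real value added = Nominal / (output price index/100) = 15087.85 / 1.560 = 9671.70.

€9,671.70 thousand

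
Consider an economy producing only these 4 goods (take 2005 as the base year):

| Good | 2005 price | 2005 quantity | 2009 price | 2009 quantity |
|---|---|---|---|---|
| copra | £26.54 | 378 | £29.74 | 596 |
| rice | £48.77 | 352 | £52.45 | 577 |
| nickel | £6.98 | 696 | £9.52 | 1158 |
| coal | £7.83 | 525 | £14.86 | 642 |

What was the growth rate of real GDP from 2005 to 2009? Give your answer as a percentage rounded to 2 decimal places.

Real GDP 2005 = Nominal GDP 2005 = 26.54·378 + 48.77·352 + 6.98·696 + 7.83·525 = 36167.99.
Real GDP 2009 (at 2005 prices) = 26.54·596 + 48.77·577 + 6.98·1158 + 7.83·642 = 57067.83.
Real growth = 57067.83/36167.99 − 1 = 0.5779.

57.79%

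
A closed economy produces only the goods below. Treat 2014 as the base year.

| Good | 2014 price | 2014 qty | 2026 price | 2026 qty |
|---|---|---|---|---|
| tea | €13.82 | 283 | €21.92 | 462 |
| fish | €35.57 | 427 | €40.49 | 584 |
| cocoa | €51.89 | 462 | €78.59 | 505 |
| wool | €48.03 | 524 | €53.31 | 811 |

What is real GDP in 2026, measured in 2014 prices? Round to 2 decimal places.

€92314.50

Real GDP 2026 = Σ (p_2014 × q_2026) = 13.82·462 + 35.57·584 + 51.89·505 + 48.03·811 = 92314.50.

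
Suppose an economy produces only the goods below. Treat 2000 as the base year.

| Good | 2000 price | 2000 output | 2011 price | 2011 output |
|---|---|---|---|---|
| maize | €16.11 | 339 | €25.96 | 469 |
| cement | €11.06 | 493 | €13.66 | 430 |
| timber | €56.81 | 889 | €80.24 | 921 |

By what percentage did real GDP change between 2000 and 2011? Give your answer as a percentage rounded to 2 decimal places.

Real GDP 2000 = Nominal GDP 2000 = 16.11·339 + 11.06·493 + 56.81·889 = 61417.96.
Real GDP 2011 (at 2000 prices) = 16.11·469 + 11.06·430 + 56.81·921 = 64633.40.
Real growth = 64633.40/61417.96 − 1 = 0.0524.

5.24%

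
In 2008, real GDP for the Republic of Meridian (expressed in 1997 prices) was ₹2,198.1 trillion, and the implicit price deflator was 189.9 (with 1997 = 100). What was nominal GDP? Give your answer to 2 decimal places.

Nominal GDP = Real × (implicit price deflator/100) = 2198.1 × 1.899 = 4174.19.

₹4,174.19 trillion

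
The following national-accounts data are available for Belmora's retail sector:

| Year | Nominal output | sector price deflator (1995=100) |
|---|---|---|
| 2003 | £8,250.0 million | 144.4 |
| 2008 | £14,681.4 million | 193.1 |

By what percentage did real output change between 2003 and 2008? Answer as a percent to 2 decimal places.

33.08%

Deflate each year: 2003 → 8250.0/1.444 = 5713.30; 2008 → 14681.4/1.931 = 7603.00.
So real output changed by 7603.00/5713.30 − 1 = 0.3308, i.e. 33.08%.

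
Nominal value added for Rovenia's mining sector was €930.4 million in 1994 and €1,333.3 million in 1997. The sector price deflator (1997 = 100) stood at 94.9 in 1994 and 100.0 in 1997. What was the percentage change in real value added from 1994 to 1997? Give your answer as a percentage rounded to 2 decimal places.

Real value added 1994 = 930.4 / 0.949 = 980.40.
Real value added 1997 = 1333.3 / 1.000 = 1333.30.
Real growth = 1333.30 / 980.40 − 1 = 0.3600.

36.00%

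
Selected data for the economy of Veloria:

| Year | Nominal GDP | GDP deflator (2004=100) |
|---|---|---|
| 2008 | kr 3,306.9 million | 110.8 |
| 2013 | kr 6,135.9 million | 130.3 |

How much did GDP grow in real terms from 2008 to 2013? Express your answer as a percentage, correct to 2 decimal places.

57.78%

Deflate each year: 2008 → 3306.9/1.108 = 2984.57; 2013 → 6135.9/1.303 = 4709.06.
So real GDP changed by 4709.06/2984.57 − 1 = 0.5778, i.e. 57.78%.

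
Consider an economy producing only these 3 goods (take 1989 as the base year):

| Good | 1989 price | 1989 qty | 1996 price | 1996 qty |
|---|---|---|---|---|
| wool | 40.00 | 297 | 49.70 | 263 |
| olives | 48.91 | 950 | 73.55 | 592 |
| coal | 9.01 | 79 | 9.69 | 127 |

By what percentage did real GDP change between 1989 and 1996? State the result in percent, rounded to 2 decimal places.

Real GDP 1989 = Nominal GDP 1989 = 40.00·297 + 48.91·950 + 9.01·79 = 59056.29.
Real GDP 1996 (at 1989 prices) = 40.00·263 + 48.91·592 + 9.01·127 = 40618.99.
Real growth = 40618.99/59056.29 − 1 = -0.3122.

-31.22%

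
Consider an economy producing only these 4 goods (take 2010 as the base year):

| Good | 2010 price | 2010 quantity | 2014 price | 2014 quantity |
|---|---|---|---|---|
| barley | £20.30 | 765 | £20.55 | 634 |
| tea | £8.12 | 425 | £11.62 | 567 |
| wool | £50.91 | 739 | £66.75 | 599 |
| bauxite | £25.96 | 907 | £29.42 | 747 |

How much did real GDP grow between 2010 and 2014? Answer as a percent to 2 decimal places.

-15.95%

Real GDP 2010 = Nominal GDP 2010 = 20.30·765 + 8.12·425 + 50.91·739 + 25.96·907 = 80148.71.
Real GDP 2014 (at 2010 prices) = 20.30·634 + 8.12·567 + 50.91·599 + 25.96·747 = 67361.45.
Real growth = 67361.45/80148.71 − 1 = -0.1595.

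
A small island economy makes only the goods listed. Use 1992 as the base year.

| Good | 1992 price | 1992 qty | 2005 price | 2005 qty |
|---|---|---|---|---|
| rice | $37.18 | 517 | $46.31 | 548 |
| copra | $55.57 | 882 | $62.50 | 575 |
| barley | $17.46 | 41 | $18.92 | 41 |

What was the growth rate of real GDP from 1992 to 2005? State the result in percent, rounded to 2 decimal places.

-23.07%

Real GDP 1992 = Nominal GDP 1992 = 37.18·517 + 55.57·882 + 17.46·41 = 68950.66.
Real GDP 2005 (at 1992 prices) = 37.18·548 + 55.57·575 + 17.46·41 = 53043.25.
Real growth = 53043.25/68950.66 − 1 = -0.2307.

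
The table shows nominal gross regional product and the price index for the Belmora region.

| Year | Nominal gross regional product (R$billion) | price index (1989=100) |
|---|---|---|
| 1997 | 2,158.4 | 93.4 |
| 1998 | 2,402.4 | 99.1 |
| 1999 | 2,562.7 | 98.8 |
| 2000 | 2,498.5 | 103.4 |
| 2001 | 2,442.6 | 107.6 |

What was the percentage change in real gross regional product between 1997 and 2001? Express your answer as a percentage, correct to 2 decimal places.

-1.77%

Real gross regional product 1997 = 2158.4/0.934 = 2310.92.
Real gross regional product 2001 = 2442.6/1.076 = 2270.07.
Change = 2270.07/2310.92 − 1 = -0.0177.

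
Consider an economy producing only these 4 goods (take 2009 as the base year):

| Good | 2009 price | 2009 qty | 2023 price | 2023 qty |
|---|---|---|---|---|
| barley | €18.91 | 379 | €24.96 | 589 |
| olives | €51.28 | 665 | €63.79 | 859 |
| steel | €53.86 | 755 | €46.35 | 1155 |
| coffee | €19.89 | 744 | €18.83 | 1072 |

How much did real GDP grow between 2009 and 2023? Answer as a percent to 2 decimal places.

Real GDP 2009 = Nominal GDP 2009 = 18.91·379 + 51.28·665 + 53.86·755 + 19.89·744 = 96730.55.
Real GDP 2023 (at 2009 prices) = 18.91·589 + 51.28·859 + 53.86·1155 + 19.89·1072 = 138717.89.
Real growth = 138717.89/96730.55 − 1 = 0.4341.

43.41%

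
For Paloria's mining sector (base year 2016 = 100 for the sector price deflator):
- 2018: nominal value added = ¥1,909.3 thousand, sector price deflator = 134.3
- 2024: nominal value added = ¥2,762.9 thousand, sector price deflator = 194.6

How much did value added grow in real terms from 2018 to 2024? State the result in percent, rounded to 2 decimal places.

Deflate each year: 2018 → 1909.3/1.343 = 1421.67; 2024 → 2762.9/1.946 = 1419.78.
So real value added changed by 1419.78/1421.67 − 1 = -0.0013, i.e. -0.13%.

-0.13%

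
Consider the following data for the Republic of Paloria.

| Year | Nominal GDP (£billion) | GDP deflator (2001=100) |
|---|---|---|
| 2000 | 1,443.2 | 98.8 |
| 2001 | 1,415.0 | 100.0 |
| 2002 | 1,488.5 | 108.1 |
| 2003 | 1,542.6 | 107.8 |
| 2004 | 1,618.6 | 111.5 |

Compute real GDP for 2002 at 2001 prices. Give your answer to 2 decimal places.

Real GDP 2002 = 1488.5 / 1.081 = 1376.97.

£1,376.97 billion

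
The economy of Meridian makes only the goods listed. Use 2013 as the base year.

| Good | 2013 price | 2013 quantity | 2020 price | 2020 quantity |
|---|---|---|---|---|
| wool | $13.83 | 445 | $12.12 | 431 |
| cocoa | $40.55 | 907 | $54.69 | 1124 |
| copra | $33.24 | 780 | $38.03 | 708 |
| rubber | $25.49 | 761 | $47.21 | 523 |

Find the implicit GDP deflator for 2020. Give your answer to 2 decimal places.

133.83

Nominal GDP 2020 = 12.12·431 + 54.69·1124 + 38.03·708 + 47.21·523 = 118311.35.
Real GDP 2020 (at 2013 prices) = 13.83·431 + 40.55·1124 + 33.24·708 + 25.49·523 = 88404.12.
Deflator = Nominal/Real × 100 = 118311.35/88404.12 × 100 = 133.830.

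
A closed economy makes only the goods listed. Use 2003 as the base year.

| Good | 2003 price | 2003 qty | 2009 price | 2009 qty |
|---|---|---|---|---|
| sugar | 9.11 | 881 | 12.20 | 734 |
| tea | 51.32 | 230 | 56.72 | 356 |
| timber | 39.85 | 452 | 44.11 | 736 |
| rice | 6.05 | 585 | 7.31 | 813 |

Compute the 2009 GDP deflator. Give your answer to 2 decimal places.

Nominal GDP 2009 = 12.20·734 + 56.72·356 + 44.11·736 + 7.31·813 = 67555.11.
Real GDP 2009 (at 2003 prices) = 9.11·734 + 51.32·356 + 39.85·736 + 6.05·813 = 59204.91.
Deflator = Nominal/Real × 100 = 67555.11/59204.91 × 100 = 114.104.

114.10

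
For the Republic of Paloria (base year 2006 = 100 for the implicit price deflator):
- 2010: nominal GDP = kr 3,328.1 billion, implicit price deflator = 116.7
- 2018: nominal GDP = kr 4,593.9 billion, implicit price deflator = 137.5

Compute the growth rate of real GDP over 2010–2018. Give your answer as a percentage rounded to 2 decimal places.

17.15%

Real GDP 2010 = 3328.1 / 1.167 = 2851.84.
Real GDP 2018 = 4593.9 / 1.375 = 3341.02.
Real growth = 3341.02 / 2851.84 − 1 = 0.1715.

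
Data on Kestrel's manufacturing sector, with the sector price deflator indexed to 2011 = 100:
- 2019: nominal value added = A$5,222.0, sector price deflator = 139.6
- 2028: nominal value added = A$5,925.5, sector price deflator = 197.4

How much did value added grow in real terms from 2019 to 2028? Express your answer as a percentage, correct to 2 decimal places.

-19.75%

Deflate each year: 2019 → 5222.0/1.396 = 3740.69; 2028 → 5925.5/1.974 = 3001.77.
So real value added changed by 3001.77/3740.69 − 1 = -0.1975, i.e. -19.75%.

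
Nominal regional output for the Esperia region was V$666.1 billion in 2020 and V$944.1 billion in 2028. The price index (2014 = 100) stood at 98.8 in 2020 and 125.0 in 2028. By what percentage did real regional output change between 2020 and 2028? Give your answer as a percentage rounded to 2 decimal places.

Deflate each year: 2020 → 666.1/0.988 = 674.19; 2028 → 944.1/1.250 = 755.28.
So real regional output changed by 755.28/674.19 − 1 = 0.1203, i.e. 12.03%.

12.03%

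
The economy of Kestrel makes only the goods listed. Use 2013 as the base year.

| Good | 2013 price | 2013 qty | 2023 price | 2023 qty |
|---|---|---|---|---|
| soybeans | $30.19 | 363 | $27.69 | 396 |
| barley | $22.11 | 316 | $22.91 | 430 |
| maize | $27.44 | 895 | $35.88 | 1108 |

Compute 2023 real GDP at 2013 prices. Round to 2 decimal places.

Real GDP 2023 = Σ (p_2013 × q_2023) = 30.19·396 + 22.11·430 + 27.44·1108 = 51866.06.

$51866.06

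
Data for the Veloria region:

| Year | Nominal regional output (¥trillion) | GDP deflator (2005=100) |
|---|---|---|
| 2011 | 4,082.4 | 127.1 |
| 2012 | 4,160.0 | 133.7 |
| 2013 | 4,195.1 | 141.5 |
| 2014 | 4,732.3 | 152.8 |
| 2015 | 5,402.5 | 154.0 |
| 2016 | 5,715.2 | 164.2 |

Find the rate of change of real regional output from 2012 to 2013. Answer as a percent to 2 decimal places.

Real regional output 2012 = 4160.0/1.337 = 3111.44.
Real regional output 2013 = 4195.1/1.415 = 2964.73.
Change = 2964.73/3111.44 − 1 = -0.0472.

-4.72%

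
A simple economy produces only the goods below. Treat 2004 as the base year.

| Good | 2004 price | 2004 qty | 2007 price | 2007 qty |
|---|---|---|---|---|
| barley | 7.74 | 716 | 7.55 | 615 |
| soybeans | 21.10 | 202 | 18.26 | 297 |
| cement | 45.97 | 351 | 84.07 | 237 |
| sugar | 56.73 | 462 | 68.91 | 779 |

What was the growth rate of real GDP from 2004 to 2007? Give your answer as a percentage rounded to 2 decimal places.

Real GDP 2004 = Nominal GDP 2004 = 7.74·716 + 21.10·202 + 45.97·351 + 56.73·462 = 52148.77.
Real GDP 2007 (at 2004 prices) = 7.74·615 + 21.10·297 + 45.97·237 + 56.73·779 = 66114.36.
Real growth = 66114.36/52148.77 − 1 = 0.2678.

26.78%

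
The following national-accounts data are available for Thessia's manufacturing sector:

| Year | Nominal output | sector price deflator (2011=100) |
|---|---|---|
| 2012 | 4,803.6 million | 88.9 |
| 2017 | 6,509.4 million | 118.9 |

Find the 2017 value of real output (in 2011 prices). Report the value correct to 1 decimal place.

5,474.7 million

Real output = Nominal / (sector price deflator/100) = 6509.4 / 1.189 = 5474.68.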